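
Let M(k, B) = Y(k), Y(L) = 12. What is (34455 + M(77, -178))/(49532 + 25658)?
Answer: 34467/75190 ≈ 0.45840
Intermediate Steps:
M(k, B) = 12
(34455 + M(77, -178))/(49532 + 25658) = (34455 + 12)/(49532 + 25658) = 34467/75190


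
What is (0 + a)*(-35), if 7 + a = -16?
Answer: 805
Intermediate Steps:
a = -23 (a = -7 - 16 = -23)
(0 + a)*(-35) = (0 - 23)*(-35) = -23*(-35) = 805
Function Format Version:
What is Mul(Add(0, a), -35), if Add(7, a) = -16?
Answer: 805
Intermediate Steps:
a = -23 (a = Add(-7, -16) = -23)
Mul(Add(0, a), -35) = Mul(Add(0, -23), -35) = Mul(-23, -35) = 805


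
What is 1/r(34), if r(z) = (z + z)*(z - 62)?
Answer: -1/1904 ≈ -0.00052521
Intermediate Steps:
r(z) = 2*z*(-62 + z) (r(z) = (2*z)*(-62 + z) = 2*z*(-62 + z))
1/r(34) = 1/(2*34*(-62 + 34)) = 1/(2*34*(-28)) = 1/(-1904) = -1/1904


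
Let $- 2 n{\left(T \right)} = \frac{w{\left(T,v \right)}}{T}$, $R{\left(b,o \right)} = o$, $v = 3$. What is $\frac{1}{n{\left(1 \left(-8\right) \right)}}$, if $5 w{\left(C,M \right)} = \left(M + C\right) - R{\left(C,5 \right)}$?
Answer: $-8$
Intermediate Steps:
$w{\left(C,M \right)} = -1 + \frac{C}{5} + \frac{M}{5}$ ($w{\left(C,M \right)} = \frac{\left(M + C\right) - 5}{5} = \frac{\left(C + M\right) - 5}{5} = \frac{-5 + C + M}{5} = -1 + \frac{C}{5} + \frac{M}{5}$)
$n{\left(T \right)} = - \frac{- \frac{2}{5} + \frac{T}{5}}{2 T}$ ($n{\left(T \right)} = - \frac{\left(-1 + \frac{T}{5} + \frac{1}{5} \cdot 3\right) \frac{1}{T}}{2} = - \frac{\left(-1 + \frac{T}{5} + \frac{3}{5}\right) \frac{1}{T}}{2} = - \frac{\left(- \frac{2}{5} + \frac{T}{5}\right) \frac{1}{T}}{2} = - \frac{\frac{1}{T} \left(- \frac{2}{5} + \frac{T}{5}\right)}{2} = - \frac{- \frac{2}{5} + \frac{T}{5}}{2 T}$)
$\frac{1}{n{\left(1 \left(-8\right) \right)}} = \frac{1}{\frac{1}{10} \frac{1}{1 \left(-8\right)} \left(2 - 1 \left(-8\right)\right)} = \frac{1}{\frac{1}{10} \frac{1}{-8} \left(2 - -8\right)} = \frac{1}{\frac{1}{10} \left(- \frac{1}{8}\right) \left(2 + 8\right)} = \frac{1}{\frac{1}{10} \left(- \frac{1}{8}\right) 10} = \frac{1}{- \frac{1}{8}} = -8$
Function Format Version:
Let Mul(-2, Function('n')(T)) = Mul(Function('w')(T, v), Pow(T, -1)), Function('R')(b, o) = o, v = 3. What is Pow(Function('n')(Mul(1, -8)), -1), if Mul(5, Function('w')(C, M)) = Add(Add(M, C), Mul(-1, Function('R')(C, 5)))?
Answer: -8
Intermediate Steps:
Function('w')(C, M) = Add(-1, Mul(Rational(1, 5), C), Mul(Rational(1, 5), M)) (Function('w')(C, M) = Mul(Rational(1, 5), Add(Add(M, C), Mul(-1, 5))) = Mul(Rational(1, 5), Add(Add(C, M), -5)) = Mul(Rational(1, 5), Add(-5, C, M)) = Add(-1, Mul(Rational(1, 5), C), Mul(Rational(1, 5), M)))
Function('n')(T) = Mul(Rational(-1, 2), Pow(T, -1), Add(Rational(-2, 5), Mul(Rational(1, 5), T))) (Function('n')(T) = Mul(Rational(-1, 2), Mul(Add(-1, Mul(Rational(1, 5), T), Mul(Rational(1, 5), 3)), Pow(T, -1))) = Mul(Rational(-1, 2), Mul(Add(-1, Mul(Rational(1, 5), T), Rational(3, 5)), Pow(T, -1))) = Mul(Rational(-1, 2), Mul(Add(Rational(-2, 5), Mul(Rational(1, 5), T)), Pow(T, -1))) = Mul(Rational(-1, 2), Mul(Pow(T, -1), Add(Rational(-2, 5), Mul(Rational(1, 5), T)))) = Mul(Rational(-1, 2), Pow(T, -1), Add(Rational(-2, 5), Mul(Rational(1, 5), T))))
Pow(Function('n')(Mul(1, -8)), -1) = Pow(Mul(Rational(1, 10), Pow(Mul(1, -8), -1), Add(2, Mul(-1, Mul(1, -8)))), -1) = Pow(Mul(Rational(1, 10), Pow(-8, -1), Add(2, Mul(-1, -8))), -1) = Pow(Mul(Rational(1, 10), Rational(-1, 8), Add(2, 8)), -1) = Pow(Mul(Rational(1, 10), Rational(-1, 8), 10), -1) = Pow(Rational(-1, 8), -1) = -8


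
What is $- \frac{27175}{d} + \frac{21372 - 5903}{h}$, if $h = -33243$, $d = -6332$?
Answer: $\frac{508799}{132972} \approx 3.8264$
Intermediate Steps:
$- \frac{27175}{d} + \frac{21372 - 5903}{h} = - \frac{27175}{-6332} + \frac{21372 - 5903}{-33243} = \left(-27175\right) \left(- \frac{1}{6332}\right) + 15469 \left(- \frac{1}{33243}\right) = \frac{27175}{6332} - \frac{15469}{33243} = \frac{508799}{132972}$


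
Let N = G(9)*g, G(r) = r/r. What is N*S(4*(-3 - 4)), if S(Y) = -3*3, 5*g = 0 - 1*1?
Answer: 9/5 ≈ 1.8000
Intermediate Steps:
g = -⅕ (g = (0 - 1*1)/5 = (0 - 1)/5 = (⅕)*(-1) = -⅕ ≈ -0.20000)
G(r) = 1
S(Y) = -9
N = -⅕ (N = 1*(-⅕) = -⅕ ≈ -0.20000)
N*S(4*(-3 - 4)) = -⅕*(-9) = 9/5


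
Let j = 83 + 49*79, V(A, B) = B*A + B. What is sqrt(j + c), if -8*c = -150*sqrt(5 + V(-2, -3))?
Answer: sqrt(15816 + 150*sqrt(2))/2 ≈ 63.301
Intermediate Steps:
V(A, B) = B + A*B (V(A, B) = A*B + B = B + A*B)
c = 75*sqrt(2)/2 (c = -(-75)*sqrt(5 - 3*(1 - 2))/4 = -(-75)*sqrt(5 - 3*(-1))/4 = -(-75)*sqrt(5 + 3)/4 = -(-75)*sqrt(8)/4 = -(-75)*2*sqrt(2)/4 = -(-75)*sqrt(2)/2 = 75*sqrt(2)/2 ≈ 53.033)
j = 3954 (j = 83 + 3871 = 3954)
sqrt(j + c) = sqrt(3954 + 75*sqrt(2)/2)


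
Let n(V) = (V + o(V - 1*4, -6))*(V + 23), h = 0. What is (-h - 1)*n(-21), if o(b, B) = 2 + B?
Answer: 50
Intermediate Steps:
n(V) = (-4 + V)*(23 + V) (n(V) = (V + (2 - 6))*(V + 23) = (V - 4)*(23 + V) = (-4 + V)*(23 + V))
(-h - 1)*n(-21) = (-1*0 - 1)*(-92 + (-21)² + 19*(-21)) = (0 - 1)*(-92 + 441 - 399) = -1*(-50) = 50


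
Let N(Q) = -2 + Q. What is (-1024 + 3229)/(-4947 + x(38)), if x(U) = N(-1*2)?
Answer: -2205/4951 ≈ -0.44536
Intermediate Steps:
x(U) = -4 (x(U) = -2 - 1*2 = -2 - 2 = -4)
(-1024 + 3229)/(-4947 + x(38)) = (-1024 + 3229)/(-4947 - 4) = 2205/(-4951) = 2205*(-1/4951) = -2205/4951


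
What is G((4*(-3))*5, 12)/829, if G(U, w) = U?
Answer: -60/829 ≈ -0.072376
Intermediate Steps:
G((4*(-3))*5, 12)/829 = ((4*(-3))*5)/829 = -12*5*(1/829) = -60*1/829 = -60/829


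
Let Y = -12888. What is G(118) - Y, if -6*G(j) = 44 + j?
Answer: 12861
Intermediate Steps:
G(j) = -22/3 - j/6 (G(j) = -(44 + j)/6 = -22/3 - j/6)
G(118) - Y = (-22/3 - ⅙*118) - 1*(-12888) = (-22/3 - 59/3) + 12888 = -27 + 12888 = 12861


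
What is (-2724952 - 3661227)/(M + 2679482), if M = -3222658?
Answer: 6386179/543176 ≈ 11.757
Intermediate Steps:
(-2724952 - 3661227)/(M + 2679482) = (-2724952 - 3661227)/(-3222658 + 2679482) = -6386179/(-543176) = -6386179*(-1/543176) = 6386179/543176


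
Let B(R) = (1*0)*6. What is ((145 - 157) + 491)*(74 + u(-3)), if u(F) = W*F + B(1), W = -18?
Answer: 61312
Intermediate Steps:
B(R) = 0 (B(R) = 0*6 = 0)
u(F) = -18*F (u(F) = -18*F + 0 = -18*F)
((145 - 157) + 491)*(74 + u(-3)) = ((145 - 157) + 491)*(74 - 18*(-3)) = (-12 + 491)*(74 + 54) = 479*128 = 61312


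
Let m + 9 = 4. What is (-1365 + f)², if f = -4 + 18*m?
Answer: 2128681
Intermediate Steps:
m = -5 (m = -9 + 4 = -5)
f = -94 (f = -4 + 18*(-5) = -4 - 90 = -94)
(-1365 + f)² = (-1365 - 94)² = (-1459)² = 2128681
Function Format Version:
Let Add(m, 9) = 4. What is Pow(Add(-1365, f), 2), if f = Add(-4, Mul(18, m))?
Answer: 2128681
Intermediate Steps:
m = -5 (m = Add(-9, 4) = -5)
f = -94 (f = Add(-4, Mul(18, -5)) = Add(-4, -90) = -94)
Pow(Add(-1365, f), 2) = Pow(Add(-1365, -94), 2) = Pow(-1459, 2) = 2128681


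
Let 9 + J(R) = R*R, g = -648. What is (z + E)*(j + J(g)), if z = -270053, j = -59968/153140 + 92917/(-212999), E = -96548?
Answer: -1255277395180126981772/8154666715 ≈ -1.5393e+11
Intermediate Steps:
j = -6750608353/8154666715 (j = -59968*1/153140 + 92917*(-1/212999) = -14992/38285 - 92917/212999 = -6750608353/8154666715 ≈ -0.82782)
J(R) = -9 + R**2 (J(R) = -9 + R*R = -9 + R**2)
(z + E)*(j + J(g)) = (-270053 - 96548)*(-6750608353/8154666715 + (-9 + (-648)**2)) = -366601*(-6750608353/8154666715 + (-9 + 419904)) = -366601*(-6750608353/8154666715 + 419895) = -366601*3424097029686572/8154666715 = -1255277395180126981772/8154666715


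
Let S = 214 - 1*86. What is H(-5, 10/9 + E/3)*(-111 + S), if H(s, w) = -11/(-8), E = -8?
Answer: 187/8 ≈ 23.375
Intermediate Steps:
H(s, w) = 11/8 (H(s, w) = -11*(-⅛) = 11/8)
S = 128 (S = 214 - 86 = 128)
H(-5, 10/9 + E/3)*(-111 + S) = 11*(-111 + 128)/8 = (11/8)*17 = 187/8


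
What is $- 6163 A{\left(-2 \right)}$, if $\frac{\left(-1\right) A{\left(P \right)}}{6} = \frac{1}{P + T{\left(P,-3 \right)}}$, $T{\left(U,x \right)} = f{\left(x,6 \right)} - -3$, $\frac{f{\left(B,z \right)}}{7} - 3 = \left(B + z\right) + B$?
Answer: $\frac{18489}{11} \approx 1680.8$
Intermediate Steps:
$f{\left(B,z \right)} = 21 + 7 z + 14 B$ ($f{\left(B,z \right)} = 21 + 7 \left(\left(B + z\right) + B\right) = 21 + 7 \left(z + 2 B\right) = 21 + \left(7 z + 14 B\right) = 21 + 7 z + 14 B$)
$T{\left(U,x \right)} = 66 + 14 x$ ($T{\left(U,x \right)} = \left(21 + 7 \cdot 6 + 14 x\right) - -3 = \left(21 + 42 + 14 x\right) + 3 = \left(63 + 14 x\right) + 3 = 66 + 14 x$)
$A{\left(P \right)} = - \frac{6}{24 + P}$ ($A{\left(P \right)} = - \frac{6}{P + \left(66 + 14 \left(-3\right)\right)} = - \frac{6}{P + \left(66 - 42\right)} = - \frac{6}{P + 24} = - \frac{6}{24 + P}$)
$- 6163 A{\left(-2 \right)} = - 6163 \left(- \frac{6}{24 - 2}\right) = - 6163 \left(- \frac{6}{22}\right) = - 6163 \left(\left(-6\right) \frac{1}{22}\right) = \left(-6163\right) \left(- \frac{3}{11}\right) = \frac{18489}{11}$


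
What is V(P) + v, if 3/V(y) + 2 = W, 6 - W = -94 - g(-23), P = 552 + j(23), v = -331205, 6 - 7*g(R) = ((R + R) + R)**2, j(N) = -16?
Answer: -1347673166/4069 ≈ -3.3121e+5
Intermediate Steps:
g(R) = 6/7 - 9*R**2/7 (g(R) = 6/7 - ((R + R) + R)**2/7 = 6/7 - (2*R + R)**2/7 = 6/7 - 9*R**2/7)
P = 536 (P = 552 - 16 = 536)
W = -4055/7 (W = 6 - (-94 - (6/7 - 9/7*(-23)**2)) = 6 - (-94 - (6/7 - 9/7*529)) = 6 - (-94 - (6/7 - 4761/7)) = 6 - (-94 - 1*(-4755/7)) = 6 - (-94 + 4755/7) = 6 - 1*4097/7 = 6 - 4097/7 = -4055/7 ≈ -579.29)
V(y) = -21/4069 (V(y) = 3/(-2 - 4055/7) = 3/(-4069/7) = 3*(-7/4069) = -21/4069)
V(P) + v = -21/4069 - 331205 = -1347673166/4069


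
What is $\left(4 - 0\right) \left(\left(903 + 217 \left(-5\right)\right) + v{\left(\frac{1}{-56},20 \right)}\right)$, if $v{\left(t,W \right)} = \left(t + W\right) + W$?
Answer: $- \frac{7953}{14} \approx -568.07$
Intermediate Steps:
$v{\left(t,W \right)} = t + 2 W$ ($v{\left(t,W \right)} = \left(W + t\right) + W = t + 2 W$)
$\left(4 - 0\right) \left(\left(903 + 217 \left(-5\right)\right) + v{\left(\frac{1}{-56},20 \right)}\right) = \left(4 - 0\right) \left(\left(903 + 217 \left(-5\right)\right) + \left(\frac{1}{-56} + 2 \cdot 20\right)\right) = \left(4 + 0\right) \left(\left(903 - 1085\right) + \left(- \frac{1}{56} + 40\right)\right) = 4 \left(-182 + \frac{2239}{56}\right) = 4 \left(- \frac{7953}{56}\right) = - \frac{7953}{14}$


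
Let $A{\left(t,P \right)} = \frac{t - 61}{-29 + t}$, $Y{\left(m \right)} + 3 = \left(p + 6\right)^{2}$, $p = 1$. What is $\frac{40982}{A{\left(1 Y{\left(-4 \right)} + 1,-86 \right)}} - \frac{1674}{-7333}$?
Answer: $- \frac{2704677336}{51331} \approx -52691.0$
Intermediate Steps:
$Y{\left(m \right)} = 46$ ($Y{\left(m \right)} = -3 + \left(1 + 6\right)^{2} = -3 + 7^{2} = -3 + 49 = 46$)
$A{\left(t,P \right)} = \frac{-61 + t}{-29 + t}$
$\frac{40982}{A{\left(1 Y{\left(-4 \right)} + 1,-86 \right)}} - \frac{1674}{-7333} = \frac{40982}{\frac{1}{-29 + \left(1 \cdot 46 + 1\right)} \left(-61 + \left(1 \cdot 46 + 1\right)\right)} - \frac{1674}{-7333} = \frac{40982}{\frac{1}{-29 + \left(46 + 1\right)} \left(-61 + \left(46 + 1\right)\right)} - - \frac{1674}{7333} = \frac{40982}{\frac{1}{-29 + 47} \left(-61 + 47\right)} + \frac{1674}{7333} = \frac{40982}{\frac{1}{18} \left(-14\right)} + \frac{1674}{7333} = \frac{40982}{- \frac{7}{9}} + \frac{1674}{7333} = 40982 \left(- \frac{9}{7}\right) + \frac{1674}{7333} = - \frac{368838}{7} + \frac{1674}{7333} = - \frac{2704677336}{51331}$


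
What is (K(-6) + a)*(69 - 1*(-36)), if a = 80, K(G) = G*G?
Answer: 12180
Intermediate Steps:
K(G) = G**2
(K(-6) + a)*(69 - 1*(-36)) = ((-6)**2 + 80)*(69 - 1*(-36)) = (36 + 80)*(69 + 36) = 116*105 = 12180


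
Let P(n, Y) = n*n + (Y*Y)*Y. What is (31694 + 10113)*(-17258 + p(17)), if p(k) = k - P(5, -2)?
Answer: -721505206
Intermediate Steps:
P(n, Y) = Y³ + n² (P(n, Y) = n² + Y²*Y = n² + Y³ = Y³ + n²)
p(k) = -17 + k (p(k) = k - ((-2)³ + 5²) = k - (-8 + 25) = k - 1*17 = k - 17 = -17 + k)
(31694 + 10113)*(-17258 + p(17)) = (31694 + 10113)*(-17258 + (-17 + 17)) = 41807*(-17258 + 0) = 41807*(-17258) = -721505206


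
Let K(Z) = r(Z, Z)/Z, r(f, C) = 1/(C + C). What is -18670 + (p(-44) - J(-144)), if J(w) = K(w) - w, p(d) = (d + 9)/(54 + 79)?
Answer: -14825037331/787968 ≈ -18814.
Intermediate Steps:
r(f, C) = 1/(2*C)
p(d) = 9/133 + d/133 (p(d) = (9 + d)/133 = (9 + d)*(1/133) = 9/133 + d/133)
K(Z) = 1/(2*Z²) (K(Z) = (1/(2*Z))/Z = 1/(2*Z²))
J(w) = 1/(2*w²) - w
-18670 + (p(-44) - J(-144)) = -18670 + ((9/133 + (1/133)*(-44)) - ((½)/(-144)² - 1*(-144))) = -18670 + ((9/133 - 44/133) - ((½)*(1/20736) + 144)) = -18670 + (-5/19 - (1/41472 + 144)) = -18670 + (-5/19 - 1*5971969/41472) = -18670 + (-5/19 - 5971969/41472) = -18670 - 113674771/787968 = -14825037331/787968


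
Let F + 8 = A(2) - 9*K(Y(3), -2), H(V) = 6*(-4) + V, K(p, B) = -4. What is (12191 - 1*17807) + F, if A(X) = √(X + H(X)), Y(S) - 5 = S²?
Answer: -5588 + 2*I*√5 ≈ -5588.0 + 4.4721*I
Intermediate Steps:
Y(S) = 5 + S²
H(V) = -24 + V
A(X) = √(-24 + 2*X) (A(X) = √(X + (-24 + X)) = √(-24 + 2*X))
F = 28 + 2*I*√5 (F = -8 + (√(-24 + 2*2) - 9*(-4)) = -8 + (√(-24 + 4) + 36) = -8 + (√(-20) + 36) = -8 + (2*I*√5 + 36) = -8 + (36 + 2*I*√5) = 28 + 2*I*√5 ≈ 28.0 + 4.4721*I)
(12191 - 1*17807) + F = (12191 - 1*17807) + (28 + 2*I*√5) = (12191 - 17807) + (28 + 2*I*√5) = -5616 + (28 + 2*I*√5) = -5588 + 2*I*√5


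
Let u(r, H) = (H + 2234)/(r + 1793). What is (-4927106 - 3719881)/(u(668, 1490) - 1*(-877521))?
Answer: -21280235007/2159582905 ≈ -9.8539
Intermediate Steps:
u(r, H) = (2234 + H)/(1793 + r)
(-4927106 - 3719881)/(u(668, 1490) - 1*(-877521)) = (-4927106 - 3719881)/((2234 + 1490)/(1793 + 668) - 1*(-877521)) = -8646987/(3724/2461 + 877521) = -8646987/2159582905/2461 = -8646987*2461/2159582905 = -21280235007/2159582905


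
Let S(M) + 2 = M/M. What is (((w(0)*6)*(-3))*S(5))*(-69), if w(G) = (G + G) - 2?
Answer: 2484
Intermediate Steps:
S(M) = -1 (S(M) = -2 + M/M = -2 + 1 = -1)
w(G) = -2 + 2*G (w(G) = 2*G - 2 = -2 + 2*G)
(((w(0)*6)*(-3))*S(5))*(-69) = ((((-2 + 2*0)*6)*(-3))*(-1))*(-69) = ((((-2 + 0)*6)*(-3))*(-1))*(-69) = ((-2*6*(-3))*(-1))*(-69) = (-12*(-3)*(-1))*(-69) = (36*(-1))*(-69) = -36*(-69) = 2484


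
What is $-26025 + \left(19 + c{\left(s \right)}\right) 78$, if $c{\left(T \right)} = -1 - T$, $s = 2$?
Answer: $-24777$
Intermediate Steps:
$-26025 + \left(19 + c{\left(s \right)}\right) 78 = -26025 + \left(19 - 3\right) 78 = -26025 + 16 \cdot 78 = -26025 + 1248 = -24777$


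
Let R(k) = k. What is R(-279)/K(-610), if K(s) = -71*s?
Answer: -279/43310 ≈ -0.0064419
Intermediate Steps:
R(-279)/K(-610) = -279/((-71*(-610))) = -279/43310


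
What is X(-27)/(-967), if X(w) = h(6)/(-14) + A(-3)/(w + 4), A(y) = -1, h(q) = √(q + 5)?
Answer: -1/22241 + √11/13538 ≈ 0.00020002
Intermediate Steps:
h(q) = √(5 + q)
X(w) = -1/(4 + w) - √11/14 (X(w) = √(5 + 6)/(-14) - 1/(w + 4) = √11*(-1/14) - 1/(4 + w) = -√11/14 - 1/(4 + w) = -1/(4 + w) - √11/14)
X(-27)/(-967) = ((-14 - 4*√11 - 1*(-27)*√11)/(14*(4 - 27)))/(-967) = ((1/14)*(-14 - 4*√11 + 27*√11)/(-23))*(-1/967) = ((1/14)*(-1/23)*(-14 + 23*√11))*(-1/967) = (1/23 - √11/14)*(-1/967) = -1/22241 + √11/13538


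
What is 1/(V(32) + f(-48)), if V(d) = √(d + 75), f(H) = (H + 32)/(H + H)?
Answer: -6/3851 + 36*√107/3851 ≈ 0.095141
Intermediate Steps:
f(H) = (32 + H)/(2*H) (f(H) = (32 + H)/((2*H)) = (32 + H)*(1/(2*H)) = (32 + H)/(2*H))
V(d) = √(75 + d)
1/(V(32) + f(-48)) = 1/(√(75 + 32) + (½)*(32 - 48)/(-48)) = 1/(√107 + (½)*(-1/48)*(-16)) = 1/(√107 + ⅙) = 1/(⅙ + √107)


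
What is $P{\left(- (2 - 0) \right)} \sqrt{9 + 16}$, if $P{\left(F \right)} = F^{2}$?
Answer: $20$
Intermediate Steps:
$P{\left(- (2 - 0) \right)} \sqrt{9 + 16} = \left(- (2 - 0)\right)^{2} \sqrt{9 + 16} = \left(- (2 + 0)\right)^{2} \sqrt{25} = \left(\left(-1\right) 2\right)^{2} \cdot 5 = \left(-2\right)^{2} \cdot 5 = 4 \cdot 5 = 20$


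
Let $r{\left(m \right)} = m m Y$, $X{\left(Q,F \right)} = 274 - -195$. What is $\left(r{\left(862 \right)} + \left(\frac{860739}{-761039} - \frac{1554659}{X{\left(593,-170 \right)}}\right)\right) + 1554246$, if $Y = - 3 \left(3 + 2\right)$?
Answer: $- \frac{3424620975696766}{356927291} \approx -9.5947 \cdot 10^{6}$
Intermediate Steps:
$X{\left(Q,F \right)} = 469$ ($X{\left(Q,F \right)} = 274 + 195 = 469$)
$Y = -15$ ($Y = \left(-3\right) 5 = -15$)
$r{\left(m \right)} = - 15 m^{2}$ ($r{\left(m \right)} = m m \left(-15\right) = m^{2} \left(-15\right) = - 15 m^{2}$)
$\left(r{\left(862 \right)} + \left(\frac{860739}{-761039} - \frac{1554659}{X{\left(593,-170 \right)}}\right)\right) + 1554246 = \left(- 15 \cdot 862^{2} + \left(\frac{860739}{-761039} - \frac{1554659}{469}\right)\right) + 1554246 = \left(\left(-15\right) 743044 + \left(860739 \left(- \frac{1}{761039}\right) - \frac{1554659}{469}\right)\right) + 1554246 = \left(-11145660 - \frac{1183559817292}{356927291}\right) + 1554246 = - \frac{3979373790024352}{356927291} + 1554246 = - \frac{3424620975696766}{356927291}$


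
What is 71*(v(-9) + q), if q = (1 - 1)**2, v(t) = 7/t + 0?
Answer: -497/9 ≈ -55.222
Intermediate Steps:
v(t) = 7/t
q = 0 (q = 0**2 = 0)
71*(v(-9) + q) = 71*(7/(-9) + 0) = 71*(7*(-1/9) + 0) = 71*(-7/9 + 0) = 71*(-7/9) = -497/9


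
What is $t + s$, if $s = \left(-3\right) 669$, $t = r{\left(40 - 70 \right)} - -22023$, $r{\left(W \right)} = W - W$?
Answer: $20016$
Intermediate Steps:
$r{\left(W \right)} = 0$
$t = 22023$ ($t = 0 - -22023 = 0 + 22023 = 22023$)
$s = -2007$
$t + s = 22023 - 2007 = 20016$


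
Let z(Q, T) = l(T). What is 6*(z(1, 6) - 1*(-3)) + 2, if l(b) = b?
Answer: 56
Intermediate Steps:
z(Q, T) = T
6*(z(1, 6) - 1*(-3)) + 2 = 6*(6 - 1*(-3)) + 2 = 6*(6 + 3) + 2 = 6*9 + 2 = 54 + 2 = 56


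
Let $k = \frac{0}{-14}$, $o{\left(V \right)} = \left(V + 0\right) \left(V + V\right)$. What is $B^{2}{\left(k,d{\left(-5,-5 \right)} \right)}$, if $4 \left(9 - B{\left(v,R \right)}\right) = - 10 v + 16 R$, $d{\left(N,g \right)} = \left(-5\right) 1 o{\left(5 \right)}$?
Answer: $1018081$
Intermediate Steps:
$o{\left(V \right)} = 2 V^{2}$ ($o{\left(V \right)} = V 2 V = 2 V^{2}$)
$d{\left(N,g \right)} = -250$ ($d{\left(N,g \right)} = \left(-5\right) 1 \cdot 2 \cdot 5^{2} = - 5 \cdot 2 \cdot 25 = \left(-5\right) 50 = -250$)
$k = 0$ ($k = 0 \left(- \frac{1}{14}\right) = 0$)
$B{\left(v,R \right)} = 9 - 4 R + \frac{5 v}{2}$ ($B{\left(v,R \right)} = 9 - \frac{- 10 v + 16 R}{4} = 9 - \left(4 R - \frac{5 v}{2}\right) = 9 - 4 R + \frac{5 v}{2}$)
$B^{2}{\left(k,d{\left(-5,-5 \right)} \right)} = \left(9 - -1000 + \frac{5}{2} \cdot 0\right)^{2} = \left(9 + 1000 + 0\right)^{2} = 1009^{2} = 1018081$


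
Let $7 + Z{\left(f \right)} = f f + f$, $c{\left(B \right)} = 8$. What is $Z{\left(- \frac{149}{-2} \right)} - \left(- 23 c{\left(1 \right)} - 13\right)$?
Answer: $\frac{23259}{4} \approx 5814.8$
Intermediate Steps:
$Z{\left(f \right)} = -7 + f + f^{2}$ ($Z{\left(f \right)} = -7 + \left(f f + f\right) = -7 + \left(f^{2} + f\right) = -7 + \left(f + f^{2}\right) = -7 + f + f^{2}$)
$Z{\left(- \frac{149}{-2} \right)} - \left(- 23 c{\left(1 \right)} - 13\right) = \left(-7 - \frac{149}{-2} + \left(- \frac{149}{-2}\right)^{2}\right) - \left(\left(-23\right) 8 - 13\right) = \left(-7 - - \frac{149}{2} + \left(\left(-149\right) \left(- \frac{1}{2}\right)\right)^{2}\right) - \left(-184 - 13\right) = \left(-7 + \frac{149}{2} + \left(\frac{149}{2}\right)^{2}\right) - -197 = \left(-7 + \frac{149}{2} + \frac{22201}{4}\right) + 197 = \frac{22471}{4} + 197 = \frac{23259}{4}$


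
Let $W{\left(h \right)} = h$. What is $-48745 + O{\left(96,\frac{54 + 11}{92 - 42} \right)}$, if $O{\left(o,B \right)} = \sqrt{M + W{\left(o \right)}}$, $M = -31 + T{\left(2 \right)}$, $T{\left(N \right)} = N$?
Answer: $-48745 + \sqrt{67} \approx -48737.0$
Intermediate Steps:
$M = -29$ ($M = -31 + 2 = -29$)
$O{\left(o,B \right)} = \sqrt{-29 + o}$
$-48745 + O{\left(96,\frac{54 + 11}{92 - 42} \right)} = -48745 + \sqrt{-29 + 96} = -48745 + \sqrt{67}$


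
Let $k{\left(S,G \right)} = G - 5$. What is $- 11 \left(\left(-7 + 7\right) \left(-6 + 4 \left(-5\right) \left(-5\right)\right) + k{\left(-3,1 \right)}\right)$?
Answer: $44$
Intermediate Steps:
$k{\left(S,G \right)} = -5 + G$ ($k{\left(S,G \right)} = G - 5 = -5 + G$)
$- 11 \left(\left(-7 + 7\right) \left(-6 + 4 \left(-5\right) \left(-5\right)\right) + k{\left(-3,1 \right)}\right) = - 11 \left(\left(-7 + 7\right) \left(-6 + 4 \left(-5\right) \left(-5\right)\right) + \left(-5 + 1\right)\right) = - 11 \left(0 \left(-6 - -100\right) - 4\right) = - 11 \left(0 \left(-6 + 100\right) - 4\right) = - 11 \left(0 \cdot 94 - 4\right) = - 11 \left(0 - 4\right) = \left(-11\right) \left(-4\right) = 44$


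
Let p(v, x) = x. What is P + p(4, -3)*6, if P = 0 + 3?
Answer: -15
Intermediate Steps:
P = 3
P + p(4, -3)*6 = 3 - 3*6 = 3 - 18 = -15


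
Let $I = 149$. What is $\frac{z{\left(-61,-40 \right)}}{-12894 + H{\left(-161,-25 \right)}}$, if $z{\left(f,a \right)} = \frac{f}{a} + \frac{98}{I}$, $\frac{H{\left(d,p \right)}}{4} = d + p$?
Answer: $- \frac{13009}{81282480} \approx -0.00016005$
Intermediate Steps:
$H{\left(d,p \right)} = 4 d + 4 p$ ($H{\left(d,p \right)} = 4 \left(d + p\right) = 4 d + 4 p$)
$z{\left(f,a \right)} = \frac{98}{149} + \frac{f}{a}$ ($z{\left(f,a \right)} = \frac{f}{a} + \frac{98}{149} = \frac{98}{149} + \frac{f}{a}$)
$\frac{z{\left(-61,-40 \right)}}{-12894 + H{\left(-161,-25 \right)}} = \frac{\frac{98}{149} - \frac{61}{-40}}{-12894 + \left(4 \left(-161\right) + 4 \left(-25\right)\right)} = \frac{\frac{98}{149} - - \frac{61}{40}}{-12894 - 744} = \frac{\frac{98}{149} + \frac{61}{40}}{-12894 - 744} = \frac{13009}{5960 \left(-13638\right)} = \frac{13009}{5960} \left(- \frac{1}{13638}\right) = - \frac{13009}{81282480}$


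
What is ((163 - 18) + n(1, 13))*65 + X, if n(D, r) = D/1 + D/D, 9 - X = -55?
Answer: 9619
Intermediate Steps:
X = 64 (X = 9 - 1*(-55) = 9 + 55 = 64)
n(D, r) = 1 + D (n(D, r) = D*1 + 1 = D + 1 = 1 + D)
((163 - 18) + n(1, 13))*65 + X = ((163 - 18) + (1 + 1))*65 + 64 = (145 + 2)*65 + 64 = 147*65 + 64 = 9555 + 64 = 9619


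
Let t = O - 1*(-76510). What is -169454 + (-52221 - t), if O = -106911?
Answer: -191274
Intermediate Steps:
t = -30401 (t = -106911 - 1*(-76510) = -106911 + 76510 = -30401)
-169454 + (-52221 - t) = -169454 + (-52221 - 1*(-30401)) = -169454 + (-52221 + 30401) = -169454 - 21820 = -191274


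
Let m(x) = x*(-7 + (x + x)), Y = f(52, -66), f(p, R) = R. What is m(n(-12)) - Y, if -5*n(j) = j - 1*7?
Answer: 1707/25 ≈ 68.280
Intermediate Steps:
n(j) = 7/5 - j/5 (n(j) = -(j - 1*7)/5 = -(j - 7)/5 = -(-7 + j)/5 = 7/5 - j/5)
Y = -66
m(x) = x*(-7 + 2*x)
m(n(-12)) - Y = (7/5 - ⅕*(-12))*(-7 + 2*(7/5 - ⅕*(-12))) - 1*(-66) = (7/5 + 12/5)*(-7 + 2*(7/5 + 12/5)) + 66 = 19*(-7 + 2*(19/5))/5 + 66 = 19*(-7 + 38/5)/5 + 66 = (19/5)*(⅗) + 66 = 57/25 + 66 = 1707/25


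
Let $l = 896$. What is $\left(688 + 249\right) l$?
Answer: $839552$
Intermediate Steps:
$\left(688 + 249\right) l = \left(688 + 249\right) 896 = 937 \cdot 896 = 839552$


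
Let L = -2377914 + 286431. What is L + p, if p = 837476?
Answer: -1254007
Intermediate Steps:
L = -2091483
L + p = -2091483 + 837476 = -1254007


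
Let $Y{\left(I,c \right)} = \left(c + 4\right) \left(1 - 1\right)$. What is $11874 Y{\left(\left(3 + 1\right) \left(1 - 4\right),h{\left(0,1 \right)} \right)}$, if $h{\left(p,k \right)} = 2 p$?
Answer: $0$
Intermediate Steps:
$Y{\left(I,c \right)} = 0$ ($Y{\left(I,c \right)} = \left(4 + c\right) 0 = 0$)
$11874 Y{\left(\left(3 + 1\right) \left(1 - 4\right),h{\left(0,1 \right)} \right)} = 11874 \cdot 0 = 0$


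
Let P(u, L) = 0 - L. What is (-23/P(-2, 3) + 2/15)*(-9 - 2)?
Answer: -429/5 ≈ -85.800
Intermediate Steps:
P(u, L) = -L
(-23/P(-2, 3) + 2/15)*(-9 - 2) = (-23/((-1*3)) + 2/15)*(-9 - 2) = (-23/(-3) + 2*(1/15))*(-11) = (-23*(-1/3) + 2/15)*(-11) = (23/3 + 2/15)*(-11) = (39/5)*(-11) = -429/5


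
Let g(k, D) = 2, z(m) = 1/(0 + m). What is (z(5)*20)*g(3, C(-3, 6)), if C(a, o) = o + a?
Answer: 8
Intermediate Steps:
C(a, o) = a + o
z(m) = 1/m
(z(5)*20)*g(3, C(-3, 6)) = (20/5)*2 = ((⅕)*20)*2 = 4*2 = 8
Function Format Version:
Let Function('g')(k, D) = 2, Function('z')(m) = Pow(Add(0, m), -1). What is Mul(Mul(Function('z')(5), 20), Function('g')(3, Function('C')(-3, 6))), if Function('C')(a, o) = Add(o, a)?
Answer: 8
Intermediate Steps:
Function('C')(a, o) = Add(a, o)
Function('z')(m) = Pow(m, -1)
Mul(Mul(Function('z')(5), 20), Function('g')(3, Function('C')(-3, 6))) = Mul(Mul(Pow(5, -1), 20), 2) = Mul(Mul(Rational(1, 5), 20), 2) = Mul(4, 2) = 8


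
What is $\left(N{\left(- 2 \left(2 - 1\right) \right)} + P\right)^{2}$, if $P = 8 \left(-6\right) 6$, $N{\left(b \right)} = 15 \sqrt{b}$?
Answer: $82494 - 8640 i \sqrt{2} \approx 82494.0 - 12219.0 i$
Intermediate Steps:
$P = -288$ ($P = \left(-48\right) 6 = -288$)
$\left(N{\left(- 2 \left(2 - 1\right) \right)} + P\right)^{2} = \left(15 \sqrt{- 2 \left(2 - 1\right)} - 288\right)^{2} = \left(15 \sqrt{\left(-2\right) 1} - 288\right)^{2} = \left(15 \sqrt{-2} - 288\right)^{2} = \left(15 i \sqrt{2} - 288\right)^{2} = \left(-288 + 15 i \sqrt{2}\right)^{2}$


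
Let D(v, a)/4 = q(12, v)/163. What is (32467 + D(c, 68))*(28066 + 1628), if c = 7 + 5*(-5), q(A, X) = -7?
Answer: 157143409542/163 ≈ 9.6407e+8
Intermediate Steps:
c = -18 (c = 7 - 25 = -18)
D(v, a) = -28/163 (D(v, a) = 4*(-7/163) = -28/163)
(32467 + D(c, 68))*(28066 + 1628) = (32467 - 28/163)*(28066 + 1628) = (5292093/163)*29694 = 157143409542/163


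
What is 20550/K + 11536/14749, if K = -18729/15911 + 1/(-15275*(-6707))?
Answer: -35288557782759785239/2021429741586899 ≈ -17457.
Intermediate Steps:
K = -1918775264914/1630072801175 (K = -18729*1/15911 - 1/15275*(-1/6707) = -18729/15911 + 1/102449425 = -1918775264914/1630072801175 ≈ -1.1771)
20550/K + 11536/14749 = 20550/(-1918775264914/1630072801175) + 11536/14749 = 20550*(-1630072801175/1918775264914) + 11536*(1/14749) = -16748998032073125/959387632457 + 1648/2107 = -35288557782759785239/2021429741586899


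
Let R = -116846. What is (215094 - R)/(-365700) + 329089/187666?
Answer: 2902699763/3431472810 ≈ 0.84591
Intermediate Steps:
(215094 - R)/(-365700) + 329089/187666 = (215094 - 1*(-116846))/(-365700) + 329089/187666 = (215094 + 116846)*(-1/365700) + 329089*(1/187666) = 331940*(-1/365700) + 329089/187666 = -16597/18285 + 329089/187666 = 2902699763/3431472810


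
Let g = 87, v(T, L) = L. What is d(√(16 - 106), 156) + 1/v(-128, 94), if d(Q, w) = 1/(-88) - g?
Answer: -359835/4136 ≈ -87.001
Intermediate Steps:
d(Q, w) = -7657/88 (d(Q, w) = 1/(-88) - 1*87 = -1/88 - 87 = -7657/88)
d(√(16 - 106), 156) + 1/v(-128, 94) = -7657/88 + 1/94 = -359835/4136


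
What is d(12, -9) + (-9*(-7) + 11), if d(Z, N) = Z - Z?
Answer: 74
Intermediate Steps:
d(Z, N) = 0
d(12, -9) + (-9*(-7) + 11) = 0 + (-9*(-7) + 11) = 0 + (63 + 11) = 0 + 74 = 74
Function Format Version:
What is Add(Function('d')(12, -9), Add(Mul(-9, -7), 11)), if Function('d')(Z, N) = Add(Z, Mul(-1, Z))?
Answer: 74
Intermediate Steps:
Function('d')(Z, N) = 0
Add(Function('d')(12, -9), Add(Mul(-9, -7), 11)) = Add(0, Add(Mul(-9, -7), 11)) = Add(0, Add(63, 11)) = Add(0, 74) = 74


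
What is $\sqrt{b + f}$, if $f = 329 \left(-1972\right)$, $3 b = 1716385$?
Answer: $\frac{i \sqrt{689937}}{3} \approx 276.88 i$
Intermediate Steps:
$b = \frac{1716385}{3}$ ($b = \frac{1}{3} \cdot 1716385 = \frac{1716385}{3} \approx 5.7213 \cdot 10^{5}$)
$f = -648788$
$\sqrt{b + f} = \sqrt{\frac{1716385}{3} - 648788} = \sqrt{- \frac{229979}{3}} = \frac{i \sqrt{689937}}{3}$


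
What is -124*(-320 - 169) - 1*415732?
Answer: -355096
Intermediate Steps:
-124*(-320 - 169) - 1*415732 = -124*(-489) - 415732 = 60636 - 415732 = -355096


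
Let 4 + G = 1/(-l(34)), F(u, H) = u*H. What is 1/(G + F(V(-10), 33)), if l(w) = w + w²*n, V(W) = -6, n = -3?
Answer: -3434/693667 ≈ -0.0049505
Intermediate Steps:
F(u, H) = H*u
l(w) = w - 3*w² (l(w) = w + w²*(-3) = w - 3*w²)
G = -13735/3434 (G = -4 + 1/(-34*(1 - 3*34)) = -4 + 1/(-34*(1 - 102)) = -4 + 1/(-34*(-101)) = -4 + 1/(-1*(-3434)) = -4 + 1/3434 = -13735/3434 ≈ -3.9997)
1/(G + F(V(-10), 33)) = 1/(-13735/3434 + 33*(-6)) = 1/(-13735/3434 - 198) = 1/(-693667/3434) = -3434/693667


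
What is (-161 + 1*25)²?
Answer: 18496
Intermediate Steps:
(-161 + 1*25)² = (-161 + 25)² = (-136)² = 18496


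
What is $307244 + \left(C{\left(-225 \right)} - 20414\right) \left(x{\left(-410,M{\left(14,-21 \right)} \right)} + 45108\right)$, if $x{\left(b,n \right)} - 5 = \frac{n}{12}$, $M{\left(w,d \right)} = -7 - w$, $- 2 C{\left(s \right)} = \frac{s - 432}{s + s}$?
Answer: $- \frac{73650139577}{80} \approx -9.2063 \cdot 10^{8}$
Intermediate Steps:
$C{\left(s \right)} = - \frac{-432 + s}{4 s}$ ($C{\left(s \right)} = - \frac{\left(s - 432\right) \frac{1}{s + s}}{2} = - \frac{\left(-432 + s\right) \frac{1}{2 s}}{2} = - \frac{\frac{1}{2} \frac{1}{s} \left(-432 + s\right)}{2} = - \frac{-432 + s}{4 s}$)
$x{\left(b,n \right)} = 5 + \frac{n}{12}$
$307244 + \left(C{\left(-225 \right)} - 20414\right) \left(x{\left(-410,M{\left(14,-21 \right)} \right)} + 45108\right) = 307244 + \left(\frac{432 - -225}{4 \left(-225\right)} - 20414\right) \left(\left(5 + \frac{-7 - 14}{12}\right) + 45108\right) = 307244 + \left(\frac{1}{4} \left(- \frac{1}{225}\right) \left(432 + 225\right) - 20414\right) \left(\left(5 + \frac{-7 - 14}{12}\right) + 45108\right) = 307244 + \left(\frac{1}{4} \left(- \frac{1}{225}\right) 657 - 20414\right) \left(\left(5 + \frac{1}{12} \left(-21\right)\right) + 45108\right) = 307244 + \left(- \frac{73}{100} - 20414\right) \left(\left(5 - \frac{7}{4}\right) + 45108\right) = 307244 - \frac{2041473 \left(\frac{13}{4} + 45108\right)}{100} = 307244 - \frac{73674719097}{80} = - \frac{73650139577}{80}$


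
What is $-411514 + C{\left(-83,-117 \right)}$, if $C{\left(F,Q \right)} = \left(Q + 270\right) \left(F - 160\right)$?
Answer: $-448693$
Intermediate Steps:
$C{\left(F,Q \right)} = \left(-160 + F\right) \left(270 + Q\right)$ ($C{\left(F,Q \right)} = \left(270 + Q\right) \left(-160 + F\right) = \left(-160 + F\right) \left(270 + Q\right)$)
$-411514 + C{\left(-83,-117 \right)} = -411514 - 37179 = -448693$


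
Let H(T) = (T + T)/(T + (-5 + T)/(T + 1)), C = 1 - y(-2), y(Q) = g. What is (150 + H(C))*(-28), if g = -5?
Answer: -182952/43 ≈ -4254.7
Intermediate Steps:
y(Q) = -5
C = 6 (C = 1 - 1*(-5) = 1 + 5 = 6)
H(T) = 2*T/(T + (-5 + T)/(1 + T)) (H(T) = (2*T)/(T + (-5 + T)/(1 + T)) = 2*T/(T + (-5 + T)/(1 + T)))
(150 + H(C))*(-28) = (150 + 2*6*(1 + 6)/(-5 + 6² + 2*6))*(-28) = (150 + 2*6*7/(-5 + 36 + 12))*(-28) = (150 + 2*6*7/43)*(-28) = (150 + 2*6*(1/43)*7)*(-28) = (150 + 84/43)*(-28) = (6534/43)*(-28) = -182952/43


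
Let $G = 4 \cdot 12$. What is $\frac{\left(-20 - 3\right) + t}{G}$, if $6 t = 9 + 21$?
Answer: $- \frac{3}{8} \approx -0.375$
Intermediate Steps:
$t = 5$ ($t = \frac{9 + 21}{6} = \frac{1}{6} \cdot 30 = 5$)
$G = 48$
$\frac{\left(-20 - 3\right) + t}{G} = \frac{\left(-20 - 3\right) + 5}{48} = \left(\left(-20 - 3\right) + 5\right) \frac{1}{48} = \left(-23 + 5\right) \frac{1}{48} = \left(-18\right) \frac{1}{48} = - \frac{3}{8}$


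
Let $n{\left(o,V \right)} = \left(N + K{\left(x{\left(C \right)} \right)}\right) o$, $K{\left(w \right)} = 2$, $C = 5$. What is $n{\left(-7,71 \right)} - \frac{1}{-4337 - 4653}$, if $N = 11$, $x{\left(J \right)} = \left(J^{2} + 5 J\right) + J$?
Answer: $- \frac{818089}{8990} \approx -91.0$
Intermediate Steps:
$x{\left(J \right)} = J^{2} + 6 J$
$n{\left(o,V \right)} = 13 o$ ($n{\left(o,V \right)} = \left(11 + 2\right) o = 13 o$)
$n{\left(-7,71 \right)} - \frac{1}{-4337 - 4653} = 13 \left(-7\right) - \frac{1}{-4337 - 4653} = -91 - \frac{1}{-4337 - 4653} = -91 - \frac{1}{-8990} = -91 - - \frac{1}{8990} = -91 + \frac{1}{8990} = - \frac{818089}{8990}$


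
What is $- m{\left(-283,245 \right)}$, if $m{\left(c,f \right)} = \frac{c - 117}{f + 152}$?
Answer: $\frac{400}{397} \approx 1.0076$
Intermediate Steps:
$m{\left(c,f \right)} = \frac{-117 + c}{152 + f}$
$- m{\left(-283,245 \right)} = - \frac{-117 - 283}{152 + 245} = - \frac{-400}{397} = \left(-1\right) \left(- \frac{400}{397}\right) = \frac{400}{397}$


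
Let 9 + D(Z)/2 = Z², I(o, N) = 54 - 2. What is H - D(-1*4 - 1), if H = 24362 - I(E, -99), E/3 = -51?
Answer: 24278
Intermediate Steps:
E = -153 (E = 3*(-51) = -153)
I(o, N) = 52
H = 24310 (H = 24362 - 1*52 = 24362 - 52 = 24310)
D(Z) = -18 + 2*Z²
H - D(-1*4 - 1) = 24310 - (-18 + 2*(-1*4 - 1)²) = 24310 - (-18 + 2*(-4 - 1)²) = 24310 - (-18 + 2*(-5)²) = 24310 - (-18 + 2*25) = 24310 - (-18 + 50) = 24310 - 1*32 = 24310 - 32 = 24278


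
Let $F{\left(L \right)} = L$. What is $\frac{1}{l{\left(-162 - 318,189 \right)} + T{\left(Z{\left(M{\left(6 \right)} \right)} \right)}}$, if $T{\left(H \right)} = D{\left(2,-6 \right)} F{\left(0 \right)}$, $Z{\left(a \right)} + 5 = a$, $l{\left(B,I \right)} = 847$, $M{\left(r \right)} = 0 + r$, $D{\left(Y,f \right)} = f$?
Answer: $\frac{1}{847} \approx 0.0011806$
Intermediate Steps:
$M{\left(r \right)} = r$
$Z{\left(a \right)} = -5 + a$
$T{\left(H \right)} = 0$ ($T{\left(H \right)} = \left(-6\right) 0 = 0$)
$\frac{1}{l{\left(-162 - 318,189 \right)} + T{\left(Z{\left(M{\left(6 \right)} \right)} \right)}} = \frac{1}{847 + 0} = \frac{1}{847}$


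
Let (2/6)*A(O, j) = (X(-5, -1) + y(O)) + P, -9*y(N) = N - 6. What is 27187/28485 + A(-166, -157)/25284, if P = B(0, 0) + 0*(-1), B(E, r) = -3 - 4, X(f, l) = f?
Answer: 57333649/60017895 ≈ 0.95528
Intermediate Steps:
B(E, r) = -7
y(N) = 2/3 - N/9 (y(N) = -(N - 6)/9 = -(-6 + N)/9 = 2/3 - N/9)
P = -7 (P = -7 + 0*(-1) = -7 + 0 = -7)
A(O, j) = -34 - O/3 (A(O, j) = 3*((-5 + (2/3 - O/9)) - 7) = 3*((-13/3 - O/9) - 7) = 3*(-34/3 - O/9) = -34 - O/3)
27187/28485 + A(-166, -157)/25284 = 27187/28485 + (-34 - 1/3*(-166))/25284 = 27187*(1/28485) + (-34 + 166/3)*(1/25284) = 27187/28485 + (64/3)*(1/25284) = 27187/28485 + 16/18963 = 57333649/60017895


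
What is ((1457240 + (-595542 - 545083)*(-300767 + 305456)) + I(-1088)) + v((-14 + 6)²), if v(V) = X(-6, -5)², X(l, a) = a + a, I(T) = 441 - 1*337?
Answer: -5346933181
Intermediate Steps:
I(T) = 104 (I(T) = 441 - 337 = 104)
X(l, a) = 2*a
v(V) = 100 (v(V) = (2*(-5))² = (-10)² = 100)
((1457240 + (-595542 - 545083)*(-300767 + 305456)) + I(-1088)) + v((-14 + 6)²) = ((1457240 + (-595542 - 545083)*(-300767 + 305456)) + 104) + 100 = ((1457240 - 1140625*4689) + 104) + 100 = ((1457240 - 5348390625) + 104) + 100 = (-5346933385 + 104) + 100 = -5346933281 + 100 = -5346933181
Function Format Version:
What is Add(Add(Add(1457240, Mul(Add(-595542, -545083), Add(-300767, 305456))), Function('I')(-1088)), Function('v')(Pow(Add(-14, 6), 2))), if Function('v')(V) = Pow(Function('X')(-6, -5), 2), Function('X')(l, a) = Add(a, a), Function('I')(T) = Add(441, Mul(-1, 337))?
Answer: -5346933181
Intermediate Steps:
Function('I')(T) = 104 (Function('I')(T) = Add(441, -337) = 104)
Function('X')(l, a) = Mul(2, a)
Function('v')(V) = 100 (Function('v')(V) = Pow(Mul(2, -5), 2) = Pow(-10, 2) = 100)
Add(Add(Add(1457240, Mul(Add(-595542, -545083), Add(-300767, 305456))), Function('I')(-1088)), Function('v')(Pow(Add(-14, 6), 2))) = Add(Add(Add(1457240, Mul(Add(-595542, -545083), Add(-300767, 305456))), 104), 100) = Add(Add(Add(1457240, Mul(-1140625, 4689)), 104), 100) = Add(Add(Add(1457240, -5348390625), 104), 100) = Add(Add(-5346933385, 104), 100) = Add(-5346933281, 100) = -5346933181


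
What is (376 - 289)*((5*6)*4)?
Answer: 10440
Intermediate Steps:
(376 - 289)*((5*6)*4) = 87*(30*4) = 87*120 = 10440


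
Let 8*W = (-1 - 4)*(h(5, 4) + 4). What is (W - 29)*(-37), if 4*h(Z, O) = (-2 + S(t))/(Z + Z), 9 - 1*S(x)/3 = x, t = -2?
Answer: 75739/64 ≈ 1183.4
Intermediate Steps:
S(x) = 27 - 3*x
h(Z, O) = 31/(8*Z) (h(Z, O) = ((-2 + (27 - 3*(-2)))/(Z + Z))/4 = ((-2 + (27 + 6))/((2*Z)))/4 = ((-2 + 33)*(1/(2*Z)))/4 = (31*(1/(2*Z)))/4 = (31/(2*Z))/4 = 31/(8*Z))
W = -191/64 (W = ((-1 - 4)*((31/8)/5 + 4))/8 = (-5*((31/8)*(⅕) + 4))/8 = (-5*(31/40 + 4))/8 = (-5*191/40)/8 = (⅛)*(-191/8) = -191/64 ≈ -2.9844)
(W - 29)*(-37) = (-191/64 - 29)*(-37) = -2047/64*(-37) = 75739/64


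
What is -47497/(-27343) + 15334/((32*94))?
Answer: 281074269/41123872 ≈ 6.8348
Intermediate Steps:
-47497/(-27343) + 15334/((32*94)) = -47497*(-1/27343) + 15334/3008 = 47497/27343 + 15334*(1/3008) = 47497/27343 + 7667/1504 = 281074269/41123872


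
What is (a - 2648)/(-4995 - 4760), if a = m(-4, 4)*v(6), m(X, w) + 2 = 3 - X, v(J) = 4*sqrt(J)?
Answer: 2648/9755 - 4*sqrt(6)/1951 ≈ 0.26643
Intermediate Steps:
m(X, w) = 1 - X (m(X, w) = -2 + (3 - X) = 1 - X)
a = 20*sqrt(6) (a = (1 - 1*(-4))*(4*sqrt(6)) = (1 + 4)*(4*sqrt(6)) = 5*(4*sqrt(6)) = 20*sqrt(6) ≈ 48.990)
(a - 2648)/(-4995 - 4760) = (20*sqrt(6) - 2648)/(-4995 - 4760) = (-2648 + 20*sqrt(6))/(-9755) = (-2648 + 20*sqrt(6))*(-1/9755) = 2648/9755 - 4*sqrt(6)/1951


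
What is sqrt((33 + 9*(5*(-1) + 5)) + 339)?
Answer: 2*sqrt(93) ≈ 19.287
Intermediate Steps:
sqrt((33 + 9*(5*(-1) + 5)) + 339) = sqrt((33 + 9*(-5 + 5)) + 339) = sqrt((33 + 9*0) + 339) = sqrt((33 + 0) + 339) = sqrt(33 + 339) = sqrt(372) = 2*sqrt(93)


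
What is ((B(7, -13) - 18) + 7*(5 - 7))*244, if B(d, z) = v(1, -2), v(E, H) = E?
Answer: -7564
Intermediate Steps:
B(d, z) = 1
((B(7, -13) - 18) + 7*(5 - 7))*244 = ((1 - 18) + 7*(5 - 7))*244 = (-17 + 7*(-2))*244 = (-17 - 14)*244 = -31*244 = -7564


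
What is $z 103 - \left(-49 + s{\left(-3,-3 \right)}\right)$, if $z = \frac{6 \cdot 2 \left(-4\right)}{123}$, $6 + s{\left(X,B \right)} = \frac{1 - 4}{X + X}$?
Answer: $\frac{1173}{82} \approx 14.305$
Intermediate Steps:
$s{\left(X,B \right)} = -6 - \frac{3}{2 X}$ ($s{\left(X,B \right)} = -6 + \frac{1 - 4}{X + X} = -6 - \frac{3}{2 X}$)
$z = - \frac{16}{41}$ ($z = 12 \left(-4\right) \frac{1}{123} = \left(-48\right) \frac{1}{123} = - \frac{16}{41} \approx -0.39024$)
$z 103 - \left(-49 + s{\left(-3,-3 \right)}\right) = \left(- \frac{16}{41}\right) 103 + \left(7 \cdot 7 - \left(-6 - \frac{3}{2 \left(-3\right)}\right)\right) = - \frac{1648}{41} + \left(49 - \left(-6 - - \frac{1}{2}\right)\right) = - \frac{1648}{41} + \left(49 - \left(-6 + \frac{1}{2}\right)\right) = - \frac{1648}{41} + \left(49 - - \frac{11}{2}\right) = - \frac{1648}{41} + \left(49 + \frac{11}{2}\right) = - \frac{1648}{41} + \frac{109}{2} = \frac{1173}{82}$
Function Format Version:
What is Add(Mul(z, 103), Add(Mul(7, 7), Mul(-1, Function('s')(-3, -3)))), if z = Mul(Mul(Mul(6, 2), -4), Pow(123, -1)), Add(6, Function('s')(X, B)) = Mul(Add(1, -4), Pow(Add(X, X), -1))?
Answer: Rational(1173, 82) ≈ 14.305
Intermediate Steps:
Function('s')(X, B) = Add(-6, Mul(Rational(-3, 2), Pow(X, -1))) (Function('s')(X, B) = Add(-6, Mul(Add(1, -4), Pow(Add(X, X), -1))) = Add(-6, Mul(-3, Pow(Mul(2, X), -1))) = Add(-6, Mul(-3, Mul(Rational(1, 2), Pow(X, -1)))) = Add(-6, Mul(Rational(-3, 2), Pow(X, -1))))
z = Rational(-16, 41) (z = Mul(Mul(12, -4), Rational(1, 123)) = Mul(-48, Rational(1, 123)) = Rational(-16, 41) ≈ -0.39024)
Add(Mul(z, 103), Add(Mul(7, 7), Mul(-1, Function('s')(-3, -3)))) = Add(Mul(Rational(-16, 41), 103), Add(Mul(7, 7), Mul(-1, Add(-6, Mul(Rational(-3, 2), Pow(-3, -1)))))) = Add(Rational(-1648, 41), Add(49, Mul(-1, Add(-6, Mul(Rational(-3, 2), Rational(-1, 3)))))) = Add(Rational(-1648, 41), Add(49, Mul(-1, Add(-6, Rational(1, 2))))) = Add(Rational(-1648, 41), Add(49, Mul(-1, Rational(-11, 2)))) = Add(Rational(-1648, 41), Add(49, Rational(11, 2))) = Add(Rational(-1648, 41), Rational(109, 2)) = Rational(1173, 82)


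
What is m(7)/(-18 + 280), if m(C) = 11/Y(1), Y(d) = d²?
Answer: 11/262 ≈ 0.041985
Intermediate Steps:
m(C) = 11 (m(C) = 11/(1²) = 11/1 = 11*1 = 11)
m(7)/(-18 + 280) = 11/(-18 + 280) = 11/262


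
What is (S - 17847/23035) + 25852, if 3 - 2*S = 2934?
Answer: 1123450361/46070 ≈ 24386.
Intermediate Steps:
S = -2931/2 (S = 3/2 - ½*2934 = 3/2 - 1467 = -2931/2 ≈ -1465.5)
(S - 17847/23035) + 25852 = (-2931/2 - 17847/23035) + 25852 = -67551279/46070 + 25852 = 1123450361/46070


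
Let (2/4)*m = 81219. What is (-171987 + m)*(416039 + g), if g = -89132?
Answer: -3121634943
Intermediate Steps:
m = 162438 (m = 2*81219 = 162438)
(-171987 + m)*(416039 + g) = (-171987 + 162438)*(416039 - 89132) = -9549*326907 = -3121634943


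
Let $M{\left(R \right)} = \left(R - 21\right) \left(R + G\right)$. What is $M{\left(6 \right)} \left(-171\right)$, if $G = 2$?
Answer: $20520$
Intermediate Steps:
$M{\left(R \right)} = \left(-21 + R\right) \left(2 + R\right)$ ($M{\left(R \right)} = \left(R - 21\right) \left(R + 2\right) = \left(-21 + R\right) \left(2 + R\right)$)
$M{\left(6 \right)} \left(-171\right) = \left(-42 + 6^{2} - 114\right) \left(-171\right) = \left(-42 + 36 - 114\right) \left(-171\right) = \left(-120\right) \left(-171\right) = 20520$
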